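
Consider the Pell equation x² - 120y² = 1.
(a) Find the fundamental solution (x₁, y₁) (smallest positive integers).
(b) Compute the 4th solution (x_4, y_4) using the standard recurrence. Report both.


Step 1: Find the fundamental solution (x₁, y₁) of x² - 120y² = 1.
  Expand √120 as a continued fraction. a₀ = ⌊√120⌋ = 10; iterate m_{k+1} = d_k·a_k − m_k, d_{k+1} = (120 − m_{k+1}²)/d_k, a_{k+1} = ⌊(a₀ + m_{k+1})/d_{k+1}⌋ (starting m₀ = 0, d₀ = 1), with convergents p_k = a_k·p_{k-1} + p_{k-2}, q_k = a_k·q_{k-1} + q_{k-2} (p₋₁ = 1, q₋₁ = 0):
  k = 0: a₀ = 10; p₀/q₀ = 10/1; p₀² − 120·q₀² = 100 − 120 = -20.
  k = 1: m = 10, d = 20, a = ⌊(10 + 10)/20⌋ = 1; p/q = (1·10 + 1)/(1·1 + 0) = 11/1; p² − 120·q² = 121 − 120 = 1.
  The first convergent with p² − 120·q² = 1 gives the fundamental solution (x₁, y₁) = (11, 1).
Step 2: Apply the recurrence (x_{n+1}, y_{n+1}) = (x₁x_n + 120y₁y_n, x₁y_n + y₁x_n) repeatedly.
  From (x_1, y_1) = (11, 1): x_2 = 11·11 + 120·1·1 = 241; y_2 = 11·1 + 1·11 = 22.
  From (x_2, y_2) = (241, 22): x_3 = 11·241 + 120·1·22 = 5291; y_3 = 11·22 + 1·241 = 483.
  From (x_3, y_3) = (5291, 483): x_4 = 11·5291 + 120·1·483 = 116161; y_4 = 11·483 + 1·5291 = 10604.
Step 3: Verify x_4² - 120·y_4² = 13493377921 - 13493377920 = 1 (should be 1). ✓

(x_1, y_1) = (11, 1); (x_4, y_4) = (116161, 10604).


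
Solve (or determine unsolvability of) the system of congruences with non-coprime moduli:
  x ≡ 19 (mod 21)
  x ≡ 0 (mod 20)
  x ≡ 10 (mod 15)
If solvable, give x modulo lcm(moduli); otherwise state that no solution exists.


Moduli 21, 20, 15 are not pairwise coprime, so CRT works modulo lcm(m_i) when all pairwise compatibility conditions hold.
Pairwise compatibility: gcd(m_i, m_j) must divide a_i - a_j for every pair.
Merge one congruence at a time:
  Start: x ≡ 19 (mod 21).
  Combine with x ≡ 0 (mod 20): gcd(21, 20) = 1; 0 - 19 = -19, which IS divisible by 1, so compatible.
    Write x = 19 + 21·t and substitute into x ≡ 0 (mod 20): 21·t ≡ 0 − 19 = -19 (mod 20).
    Reduce coefficients mod 20: 1·t ≡ 1 (mod 20).
    So t ≡ 1 (mod 20).
    Then x = 19 + 21·1 = 40, valid modulo lcm(21, 20) = 420: x ≡ 40 (mod 420).
  Combine with x ≡ 10 (mod 15): gcd(420, 15) = 15; 10 - 40 = -30, which IS divisible by 15, so compatible.
    Write x = 40 + 420·t and substitute into x ≡ 10 (mod 15): 420·t ≡ 10 − 40 = -30 (mod 15).
    Divide the congruence (and modulus) by g = 15: 28·t ≡ -2 (mod 1).
    Modulo 1 every t works; take t = 0.
    Then x = 40 + 420·0 = 40, valid modulo lcm(420, 15) = 420: x ≡ 40 (mod 420).
Verify: 40 mod 21 = 19, 40 mod 20 = 0, 40 mod 15 = 10.

x ≡ 40 (mod 420).


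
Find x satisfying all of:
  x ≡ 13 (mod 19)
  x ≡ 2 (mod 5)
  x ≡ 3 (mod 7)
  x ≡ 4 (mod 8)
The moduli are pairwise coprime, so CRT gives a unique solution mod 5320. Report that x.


Product of moduli M = 19 · 5 · 7 · 8 = 5320.
Merge one congruence at a time:
  Start: x ≡ 13 (mod 19).
  Combine with x ≡ 2 (mod 5); new modulus lcm = 95.
    Write x = 13 + 19·t and substitute into x ≡ 2 (mod 5): 19·t ≡ 2 − 13 = -11 (mod 5).
    Reduce coefficients mod 5: 4·t ≡ 4 (mod 5).
    The inverse of 4 mod 5 is 4 (since 4·4 = 16 = 3·5 + 1), so t ≡ 4·4 = 16 ≡ 1 (mod 5).
    Then x = 13 + 19·1 = 32, valid modulo lcm(19, 5) = 95: x ≡ 32 (mod 95).
  Combine with x ≡ 3 (mod 7); new modulus lcm = 665.
    Write x = 32 + 95·t and substitute into x ≡ 3 (mod 7): 95·t ≡ 3 − 32 = -29 (mod 7).
    Reduce coefficients mod 7: 4·t ≡ 6 (mod 7).
    The inverse of 4 mod 7 is 2 (since 4·2 = 8 = 1·7 + 1), so t ≡ 2·6 = 12 ≡ 5 (mod 7).
    Then x = 32 + 95·5 = 507, valid modulo lcm(95, 7) = 665: x ≡ 507 (mod 665).
  Combine with x ≡ 4 (mod 8); new modulus lcm = 5320.
    Write x = 507 + 665·t and substitute into x ≡ 4 (mod 8): 665·t ≡ 4 − 507 = -503 (mod 8).
    Reduce coefficients mod 8: 1·t ≡ 1 (mod 8).
    So t ≡ 1 (mod 8).
    Then x = 507 + 665·1 = 1172, valid modulo lcm(665, 8) = 5320: x ≡ 1172 (mod 5320).
Verify against each original: 1172 mod 19 = 13, 1172 mod 5 = 2, 1172 mod 7 = 3, 1172 mod 8 = 4.

x ≡ 1172 (mod 5320).


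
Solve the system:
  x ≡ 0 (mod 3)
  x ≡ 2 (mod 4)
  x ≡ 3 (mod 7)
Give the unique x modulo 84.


Moduli 3, 4, 7 are pairwise coprime; by CRT there is a unique solution modulo M = 3 · 4 · 7 = 84.
Solve pairwise, accumulating the modulus:
  Start with x ≡ 0 (mod 3).
  Combine with x ≡ 2 (mod 4): since gcd(3, 4) = 1, we get a unique residue mod 12.
    Write x = 0 + 3·t and substitute into x ≡ 2 (mod 4): 3·t ≡ 2 − 0 = 2 (mod 4).
    The inverse of 3 mod 4 is 3 (since 3·3 = 9 = 2·4 + 1), so t ≡ 3·2 = 6 ≡ 2 (mod 4).
    Then x = 0 + 3·2 = 6, valid modulo lcm(3, 4) = 12: x ≡ 6 (mod 12).
  Combine with x ≡ 3 (mod 7): since gcd(12, 7) = 1, we get a unique residue mod 84.
    Write x = 6 + 12·t and substitute into x ≡ 3 (mod 7): 12·t ≡ 3 − 6 = -3 (mod 7).
    Reduce coefficients mod 7: 5·t ≡ 4 (mod 7).
    The inverse of 5 mod 7 is 3 (since 5·3 = 15 = 2·7 + 1), so t ≡ 3·4 = 12 ≡ 5 (mod 7).
    Then x = 6 + 12·5 = 66, valid modulo lcm(12, 7) = 84: x ≡ 66 (mod 84).
Verify: 66 mod 3 = 0 ✓, 66 mod 4 = 2 ✓, 66 mod 7 = 3 ✓.

x ≡ 66 (mod 84).


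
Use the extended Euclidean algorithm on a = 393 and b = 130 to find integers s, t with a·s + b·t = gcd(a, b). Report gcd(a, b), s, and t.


Euclidean algorithm on (393, 130) — divide until remainder is 0:
  393 = 3 · 130 + 3
  130 = 43 · 3 + 1
  3 = 3 · 1 + 0
gcd(393, 130) = 1.
Track Bezout coefficients alongside the remainders: start with r₀ = 393 = a·1 + b·0 (s = 1, t = 0) and r₁ = 130 = a·0 + b·1 (s = 0, t = 1); each new remainder r_{k+1} = r_{k-1} − q_k·r_k inherits s_{k+1} = s_{k-1} − q_k·s_k, t_{k+1} = t_{k-1} − q_k·t_k, so r_k = a·s_k + b·t_k at every step:
  q = 3: r = 3, s = 1 − 3·0 = 1, t = 0 − 3·1 = -3  (check: 393·1 + 130·(-3) = 3)
  q = 43: r = 1, s = 0 − 43·1 = -43, t = 1 − 43·(-3) = 130  (check: 393·(-43) + 130·130 = 1)
The row with r = 1 (the gcd) gives the Bezout coefficients s = -43, t = 130.
Result: 393 · (-43) + 130 · (130) = 1.

gcd(393, 130) = 1; s = -43, t = 130 (check: 393·(-43) + 130·130 = 1).


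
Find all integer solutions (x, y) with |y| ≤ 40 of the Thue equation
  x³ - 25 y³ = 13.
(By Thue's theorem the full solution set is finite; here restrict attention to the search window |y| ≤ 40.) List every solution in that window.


The equation is x³ - 25y³ = 13. For fixed y, x³ = 25·y³ + 13, so a solution requires the RHS to be a perfect cube.
Strategy: iterate y from -40 to 40, compute RHS = 25·y³ + 13, and check whether it is a (positive or negative) perfect cube.
Check small values of y:
  y = 0: RHS = 13 is not a perfect cube.
  y = 1: RHS = 38 is not a perfect cube.
  y = -1: RHS = -12 is not a perfect cube.
  y = 2: RHS = 213 is not a perfect cube.
  y = -2: RHS = -187 is not a perfect cube.
  y = 3: RHS = 688 is not a perfect cube.
  y = -3: RHS = -662 is not a perfect cube.
Continuing the search up to |y| = 40 finds no solutions either.
No (x, y) in the scanned range satisfies the equation.

No integer solutions with |y| ≤ 40.


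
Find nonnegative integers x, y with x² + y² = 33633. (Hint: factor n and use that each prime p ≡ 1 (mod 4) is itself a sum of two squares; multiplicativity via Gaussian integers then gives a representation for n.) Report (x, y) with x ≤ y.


Step 1: Factor n = 33633 = 3^2 · 37 · 101.
Step 2: Check the mod-4 condition on each prime factor: 3 ≡ 3 (mod 4), exponent 2 (must be even); 37 ≡ 1 (mod 4), exponent 1; 101 ≡ 1 (mod 4), exponent 1.
All primes ≡ 3 (mod 4) appear to even exponent (or don't appear), so by the two-squares theorem n IS expressible as a sum of two squares.
Step 3: Build a representation. Group n = k² · m with k = 3 and m = 37 · 101 = 3737 (a product of primes ≡ 1 (mod 4)); a representation of m scales to one of n via (k·x)² + (k·y)² = k²(x² + y²). Each prime p ≡ 1 (mod 4) is itself a sum of two squares; find a² by testing p − a² for a perfect square:
  37: 37 − 1² = 36 = 6² ⇒ 37 = 1² + 6².
  101: 101 − 1² = 100 = 10² ⇒ 101 = 1² + 10².
  Combine using the Brahmagupta–Fibonacci identity (a² + b²)(c² + d²) = (ac − bd)² + (ad + bc)² = (ac + bd)² + (ad − bc)²:
  37 · 101 = 3737: from (1² + 6²)(1² + 10²), take (1·1 − 6·10, 1·10 + 6·1) = (1 − 60, 10 + 6) = (-59, 16); dropping signs (only squares matter) gives (59, 16); check 59² + 16² = 3481 + 256 = 3737 ✓.
  Scale by k = 3: (3·59, 3·16) = (177, 48).
Step 4: Order so x ≤ y and verify: 48² + 177² = 2304 + 31329 = 33633 = n. ✓

n = 33633 = 48² + 177² (one valid representation with x ≤ y).


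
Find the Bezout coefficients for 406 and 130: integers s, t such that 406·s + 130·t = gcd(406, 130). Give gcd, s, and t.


Euclidean algorithm on (406, 130) — divide until remainder is 0:
  406 = 3 · 130 + 16
  130 = 8 · 16 + 2
  16 = 8 · 2 + 0
gcd(406, 130) = 2.
Track Bezout coefficients alongside the remainders: start with r₀ = 406 = a·1 + b·0 (s = 1, t = 0) and r₁ = 130 = a·0 + b·1 (s = 0, t = 1); each new remainder r_{k+1} = r_{k-1} − q_k·r_k inherits s_{k+1} = s_{k-1} − q_k·s_k, t_{k+1} = t_{k-1} − q_k·t_k, so r_k = a·s_k + b·t_k at every step:
  q = 3: r = 16, s = 1 − 3·0 = 1, t = 0 − 3·1 = -3  (check: 406·1 + 130·(-3) = 16)
  q = 8: r = 2, s = 0 − 8·1 = -8, t = 1 − 8·(-3) = 25  (check: 406·(-8) + 130·25 = 2)
The row with r = 2 (the gcd) gives the Bezout coefficients s = -8, t = 25.
Result: 406 · (-8) + 130 · (25) = 2.

gcd(406, 130) = 2; s = -8, t = 25 (check: 406·(-8) + 130·25 = 2).


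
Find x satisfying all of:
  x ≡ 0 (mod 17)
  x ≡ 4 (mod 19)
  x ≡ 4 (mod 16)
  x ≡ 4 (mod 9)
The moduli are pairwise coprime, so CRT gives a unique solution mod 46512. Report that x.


Product of moduli M = 17 · 19 · 16 · 9 = 46512.
Merge one congruence at a time:
  Start: x ≡ 0 (mod 17).
  Combine with x ≡ 4 (mod 19); new modulus lcm = 323.
    Write x = 0 + 17·t and substitute into x ≡ 4 (mod 19): 17·t ≡ 4 − 0 = 4 (mod 19).
    The inverse of 17 mod 19 is 9 (since 17·9 = 153 = 8·19 + 1), so t ≡ 9·4 = 36 ≡ 17 (mod 19).
    Then x = 0 + 17·17 = 289, valid modulo lcm(17, 19) = 323: x ≡ 289 (mod 323).
  Combine with x ≡ 4 (mod 16); new modulus lcm = 5168.
    Write x = 289 + 323·t and substitute into x ≡ 4 (mod 16): 323·t ≡ 4 − 289 = -285 (mod 16).
    Reduce coefficients mod 16: 3·t ≡ 3 (mod 16).
    The inverse of 3 mod 16 is 11 (since 3·11 = 33 = 2·16 + 1), so t ≡ 11·3 = 33 ≡ 1 (mod 16).
    Then x = 289 + 323·1 = 612, valid modulo lcm(323, 16) = 5168: x ≡ 612 (mod 5168).
  Combine with x ≡ 4 (mod 9); new modulus lcm = 46512.
    Write x = 612 + 5168·t and substitute into x ≡ 4 (mod 9): 5168·t ≡ 4 − 612 = -608 (mod 9).
    Reduce coefficients mod 9: 2·t ≡ 4 (mod 9).
    The inverse of 2 mod 9 is 5 (since 2·5 = 10 = 1·9 + 1), so t ≡ 5·4 = 20 ≡ 2 (mod 9).
    Then x = 612 + 5168·2 = 10948, valid modulo lcm(5168, 9) = 46512: x ≡ 10948 (mod 46512).
Verify against each original: 10948 mod 17 = 0, 10948 mod 19 = 4, 10948 mod 16 = 4, 10948 mod 9 = 4.

x ≡ 10948 (mod 46512).


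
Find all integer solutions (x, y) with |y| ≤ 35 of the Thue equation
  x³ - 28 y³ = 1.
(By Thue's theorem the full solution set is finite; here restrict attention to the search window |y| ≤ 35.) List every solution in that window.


The equation is x³ - 28y³ = 1. For fixed y, x³ = 28·y³ + 1, so a solution requires the RHS to be a perfect cube.
Strategy: iterate y from -35 to 35, compute RHS = 28·y³ + 1, and check whether it is a (positive or negative) perfect cube.
Check small values of y:
  y = 0: RHS = 1 = (1)³ ⇒ x = 1 works.
  y = 1: RHS = 29 is not a perfect cube.
  y = -1: RHS = -27 = (-3)³ ⇒ x = -3 works.
  y = 2: RHS = 225 is not a perfect cube.
  y = -2: RHS = -223 is not a perfect cube.
  y = 3: RHS = 757 is not a perfect cube.
  y = -3: RHS = -755 is not a perfect cube.
Continuing the search up to |y| = 35 finds no further solutions beyond those listed.
Collected solutions: (1, 0), (-3, -1).

Solutions (with |y| ≤ 35): (1, 0), (-3, -1).


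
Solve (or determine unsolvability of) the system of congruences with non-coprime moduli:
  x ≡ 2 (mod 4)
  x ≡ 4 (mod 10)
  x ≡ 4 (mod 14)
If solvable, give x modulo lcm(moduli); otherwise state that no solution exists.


Moduli 4, 10, 14 are not pairwise coprime, so CRT works modulo lcm(m_i) when all pairwise compatibility conditions hold.
Pairwise compatibility: gcd(m_i, m_j) must divide a_i - a_j for every pair.
Merge one congruence at a time:
  Start: x ≡ 2 (mod 4).
  Combine with x ≡ 4 (mod 10): gcd(4, 10) = 2; 4 - 2 = 2, which IS divisible by 2, so compatible.
    Write x = 2 + 4·t and substitute into x ≡ 4 (mod 10): 4·t ≡ 4 − 2 = 2 (mod 10).
    Divide the congruence (and modulus) by g = 2: 2·t ≡ 1 (mod 5).
    The inverse of 2 mod 5 is 3 (since 2·3 = 6 = 1·5 + 1), so t ≡ 3·1 = 3 ≡ 3 (mod 5).
    Then x = 2 + 4·3 = 14, valid modulo lcm(4, 10) = 20: x ≡ 14 (mod 20).
  Combine with x ≡ 4 (mod 14): gcd(20, 14) = 2; 4 - 14 = -10, which IS divisible by 2, so compatible.
    Write x = 14 + 20·t and substitute into x ≡ 4 (mod 14): 20·t ≡ 4 − 14 = -10 (mod 14).
    Divide the congruence (and modulus) by g = 2: 10·t ≡ -5 (mod 7).
    Reduce coefficients mod 7: 3·t ≡ 2 (mod 7).
    The inverse of 3 mod 7 is 5 (since 3·5 = 15 = 2·7 + 1), so t ≡ 5·2 = 10 ≡ 3 (mod 7).
    Then x = 14 + 20·3 = 74, valid modulo lcm(20, 14) = 140: x ≡ 74 (mod 140).
Verify: 74 mod 4 = 2, 74 mod 10 = 4, 74 mod 14 = 4.

x ≡ 74 (mod 140).


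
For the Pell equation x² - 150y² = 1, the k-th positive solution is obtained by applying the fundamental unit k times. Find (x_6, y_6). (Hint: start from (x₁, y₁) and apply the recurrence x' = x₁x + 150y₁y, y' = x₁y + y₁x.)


Step 1: Find the fundamental solution (x₁, y₁) of x² - 150y² = 1.
  Expand √150 as a continued fraction. a₀ = ⌊√150⌋ = 12; iterate m_{k+1} = d_k·a_k − m_k, d_{k+1} = (150 − m_{k+1}²)/d_k, a_{k+1} = ⌊(a₀ + m_{k+1})/d_{k+1}⌋ (starting m₀ = 0, d₀ = 1), with convergents p_k = a_k·p_{k-1} + p_{k-2}, q_k = a_k·q_{k-1} + q_{k-2} (p₋₁ = 1, q₋₁ = 0):
  k = 0: a₀ = 12; p₀/q₀ = 12/1; p₀² − 150·q₀² = 144 − 150 = -6.
  k = 1: m = 12, d = 6, a = ⌊(12 + 12)/6⌋ = 4; p/q = (4·12 + 1)/(4·1 + 0) = 49/4; p² − 150·q² = 2401 − 2400 = 1.
  The first convergent with p² − 150·q² = 1 gives the fundamental solution (x₁, y₁) = (49, 4).
Step 2: Apply the recurrence (x_{n+1}, y_{n+1}) = (x₁x_n + 150y₁y_n, x₁y_n + y₁x_n) repeatedly.
  From (x_1, y_1) = (49, 4): x_2 = 49·49 + 150·4·4 = 4801; y_2 = 49·4 + 4·49 = 392.
  From (x_2, y_2) = (4801, 392): x_3 = 49·4801 + 150·4·392 = 470449; y_3 = 49·392 + 4·4801 = 38412.
  From (x_3, y_3) = (470449, 38412): x_4 = 49·470449 + 150·4·38412 = 46099201; y_4 = 49·38412 + 4·470449 = 3763984.
  From (x_4, y_4) = (46099201, 3763984): x_5 = 49·46099201 + 150·4·3763984 = 4517251249; y_5 = 49·3763984 + 4·46099201 = 368832020.
  From (x_5, y_5) = (4517251249, 368832020): x_6 = 49·4517251249 + 150·4·368832020 = 442644523201; y_6 = 49·368832020 + 4·4517251249 = 36141773976.
Step 3: Verify x_6² - 150·y_6² = 195934173919840627286401 - 195934173919840627286400 = 1 (should be 1). ✓

(x_1, y_1) = (49, 4); (x_6, y_6) = (442644523201, 36141773976).


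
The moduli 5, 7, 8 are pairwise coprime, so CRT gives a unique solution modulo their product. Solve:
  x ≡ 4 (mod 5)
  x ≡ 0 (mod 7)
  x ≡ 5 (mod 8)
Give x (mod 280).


Moduli 5, 7, 8 are pairwise coprime; by CRT there is a unique solution modulo M = 5 · 7 · 8 = 280.
Solve pairwise, accumulating the modulus:
  Start with x ≡ 4 (mod 5).
  Combine with x ≡ 0 (mod 7): since gcd(5, 7) = 1, we get a unique residue mod 35.
    Write x = 4 + 5·t and substitute into x ≡ 0 (mod 7): 5·t ≡ 0 − 4 = -4 (mod 7).
    Reduce coefficients mod 7: 5·t ≡ 3 (mod 7).
    The inverse of 5 mod 7 is 3 (since 5·3 = 15 = 2·7 + 1), so t ≡ 3·3 = 9 ≡ 2 (mod 7).
    Then x = 4 + 5·2 = 14, valid modulo lcm(5, 7) = 35: x ≡ 14 (mod 35).
  Combine with x ≡ 5 (mod 8): since gcd(35, 8) = 1, we get a unique residue mod 280.
    Write x = 14 + 35·t and substitute into x ≡ 5 (mod 8): 35·t ≡ 5 − 14 = -9 (mod 8).
    Reduce coefficients mod 8: 3·t ≡ 7 (mod 8).
    The inverse of 3 mod 8 is 3 (since 3·3 = 9 = 1·8 + 1), so t ≡ 3·7 = 21 ≡ 5 (mod 8).
    Then x = 14 + 35·5 = 189, valid modulo lcm(35, 8) = 280: x ≡ 189 (mod 280).
Verify: 189 mod 5 = 4 ✓, 189 mod 7 = 0 ✓, 189 mod 8 = 5 ✓.

x ≡ 189 (mod 280).


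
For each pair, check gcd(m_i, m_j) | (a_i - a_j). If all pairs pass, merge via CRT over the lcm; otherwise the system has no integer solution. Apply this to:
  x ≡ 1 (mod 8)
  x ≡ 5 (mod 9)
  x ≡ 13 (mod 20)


Moduli 8, 9, 20 are not pairwise coprime, so CRT works modulo lcm(m_i) when all pairwise compatibility conditions hold.
Pairwise compatibility: gcd(m_i, m_j) must divide a_i - a_j for every pair.
Merge one congruence at a time:
  Start: x ≡ 1 (mod 8).
  Combine with x ≡ 5 (mod 9): gcd(8, 9) = 1; 5 - 1 = 4, which IS divisible by 1, so compatible.
    Write x = 1 + 8·t and substitute into x ≡ 5 (mod 9): 8·t ≡ 5 − 1 = 4 (mod 9).
    The inverse of 8 mod 9 is 8 (since 8·8 = 64 = 7·9 + 1), so t ≡ 8·4 = 32 ≡ 5 (mod 9).
    Then x = 1 + 8·5 = 41, valid modulo lcm(8, 9) = 72: x ≡ 41 (mod 72).
  Combine with x ≡ 13 (mod 20): gcd(72, 20) = 4; 13 - 41 = -28, which IS divisible by 4, so compatible.
    Write x = 41 + 72·t and substitute into x ≡ 13 (mod 20): 72·t ≡ 13 − 41 = -28 (mod 20).
    Divide the congruence (and modulus) by g = 4: 18·t ≡ -7 (mod 5).
    Reduce coefficients mod 5: 3·t ≡ 3 (mod 5).
    The inverse of 3 mod 5 is 2 (since 3·2 = 6 = 1·5 + 1), so t ≡ 2·3 = 6 ≡ 1 (mod 5).
    Then x = 41 + 72·1 = 113, valid modulo lcm(72, 20) = 360: x ≡ 113 (mod 360).
Verify: 113 mod 8 = 1, 113 mod 9 = 5, 113 mod 20 = 13.

x ≡ 113 (mod 360).


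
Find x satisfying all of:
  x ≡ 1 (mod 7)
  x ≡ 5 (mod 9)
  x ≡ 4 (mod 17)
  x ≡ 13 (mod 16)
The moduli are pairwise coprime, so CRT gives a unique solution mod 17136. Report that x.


Product of moduli M = 7 · 9 · 17 · 16 = 17136.
Merge one congruence at a time:
  Start: x ≡ 1 (mod 7).
  Combine with x ≡ 5 (mod 9); new modulus lcm = 63.
    Write x = 1 + 7·t and substitute into x ≡ 5 (mod 9): 7·t ≡ 5 − 1 = 4 (mod 9).
    The inverse of 7 mod 9 is 4 (since 7·4 = 28 = 3·9 + 1), so t ≡ 4·4 = 16 ≡ 7 (mod 9).
    Then x = 1 + 7·7 = 50, valid modulo lcm(7, 9) = 63: x ≡ 50 (mod 63).
  Combine with x ≡ 4 (mod 17); new modulus lcm = 1071.
    Write x = 50 + 63·t and substitute into x ≡ 4 (mod 17): 63·t ≡ 4 − 50 = -46 (mod 17).
    Reduce coefficients mod 17: 12·t ≡ 5 (mod 17).
    The inverse of 12 mod 17 is 10 (since 12·10 = 120 = 7·17 + 1), so t ≡ 10·5 = 50 ≡ 16 (mod 17).
    Then x = 50 + 63·16 = 1058, valid modulo lcm(63, 17) = 1071: x ≡ 1058 (mod 1071).
  Combine with x ≡ 13 (mod 16); new modulus lcm = 17136.
    Write x = 1058 + 1071·t and substitute into x ≡ 13 (mod 16): 1071·t ≡ 13 − 1058 = -1045 (mod 16).
    Reduce coefficients mod 16: 15·t ≡ 11 (mod 16).
    The inverse of 15 mod 16 is 15 (since 15·15 = 225 = 14·16 + 1), so t ≡ 15·11 = 165 ≡ 5 (mod 16).
    Then x = 1058 + 1071·5 = 6413, valid modulo lcm(1071, 16) = 17136: x ≡ 6413 (mod 17136).
Verify against each original: 6413 mod 7 = 1, 6413 mod 9 = 5, 6413 mod 17 = 4, 6413 mod 16 = 13.

x ≡ 6413 (mod 17136).


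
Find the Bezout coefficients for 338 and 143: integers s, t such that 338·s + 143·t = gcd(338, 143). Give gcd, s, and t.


Euclidean algorithm on (338, 143) — divide until remainder is 0:
  338 = 2 · 143 + 52
  143 = 2 · 52 + 39
  52 = 1 · 39 + 13
  39 = 3 · 13 + 0
gcd(338, 143) = 13.
Track Bezout coefficients alongside the remainders: start with r₀ = 338 = a·1 + b·0 (s = 1, t = 0) and r₁ = 143 = a·0 + b·1 (s = 0, t = 1); each new remainder r_{k+1} = r_{k-1} − q_k·r_k inherits s_{k+1} = s_{k-1} − q_k·s_k, t_{k+1} = t_{k-1} − q_k·t_k, so r_k = a·s_k + b·t_k at every step:
  q = 2: r = 52, s = 1 − 2·0 = 1, t = 0 − 2·1 = -2  (check: 338·1 + 143·(-2) = 52)
  q = 2: r = 39, s = 0 − 2·1 = -2, t = 1 − 2·(-2) = 5  (check: 338·(-2) + 143·5 = 39)
  q = 1: r = 13, s = 1 − 1·(-2) = 3, t = -2 − 1·5 = -7  (check: 338·3 + 143·(-7) = 13)
The row with r = 13 (the gcd) gives the Bezout coefficients s = 3, t = -7.
Result: 338 · (3) + 143 · (-7) = 13.

gcd(338, 143) = 13; s = 3, t = -7 (check: 338·3 + 143·(-7) = 13).


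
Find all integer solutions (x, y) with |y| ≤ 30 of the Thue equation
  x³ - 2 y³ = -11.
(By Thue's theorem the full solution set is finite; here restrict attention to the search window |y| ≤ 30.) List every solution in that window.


The equation is x³ - 2y³ = -11. For fixed y, x³ = 2·y³ − 11, so a solution requires the RHS to be a perfect cube.
Strategy: iterate y from -30 to 30, compute RHS = 2·y³ − 11, and check whether it is a (positive or negative) perfect cube.
Check small values of y:
  y = 0: RHS = -11 is not a perfect cube.
  y = 1: RHS = -9 is not a perfect cube.
  y = -1: RHS = -13 is not a perfect cube.
  y = 2: RHS = 5 is not a perfect cube.
  y = -2: RHS = -27 = (-3)³ ⇒ x = -3 works.
  y = 3: RHS = 43 is not a perfect cube.
  y = -3: RHS = -65 is not a perfect cube.
Continuing the search up to |y| = 30 finds no further solutions beyond those listed.
Collected solutions: (-3, -2).

Solutions (with |y| ≤ 30): (-3, -2).


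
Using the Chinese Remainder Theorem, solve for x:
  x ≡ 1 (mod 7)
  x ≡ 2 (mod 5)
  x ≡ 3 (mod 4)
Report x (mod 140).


Moduli 7, 5, 4 are pairwise coprime; by CRT there is a unique solution modulo M = 7 · 5 · 4 = 140.
Solve pairwise, accumulating the modulus:
  Start with x ≡ 1 (mod 7).
  Combine with x ≡ 2 (mod 5): since gcd(7, 5) = 1, we get a unique residue mod 35.
    Write x = 1 + 7·t and substitute into x ≡ 2 (mod 5): 7·t ≡ 2 − 1 = 1 (mod 5).
    Reduce coefficients mod 5: 2·t ≡ 1 (mod 5).
    The inverse of 2 mod 5 is 3 (since 2·3 = 6 = 1·5 + 1), so t ≡ 3·1 = 3 ≡ 3 (mod 5).
    Then x = 1 + 7·3 = 22, valid modulo lcm(7, 5) = 35: x ≡ 22 (mod 35).
  Combine with x ≡ 3 (mod 4): since gcd(35, 4) = 1, we get a unique residue mod 140.
    Write x = 22 + 35·t and substitute into x ≡ 3 (mod 4): 35·t ≡ 3 − 22 = -19 (mod 4).
    Reduce coefficients mod 4: 3·t ≡ 1 (mod 4).
    The inverse of 3 mod 4 is 3 (since 3·3 = 9 = 2·4 + 1), so t ≡ 3·1 = 3 ≡ 3 (mod 4).
    Then x = 22 + 35·3 = 127, valid modulo lcm(35, 4) = 140: x ≡ 127 (mod 140).
Verify: 127 mod 7 = 1 ✓, 127 mod 5 = 2 ✓, 127 mod 4 = 3 ✓.

x ≡ 127 (mod 140).


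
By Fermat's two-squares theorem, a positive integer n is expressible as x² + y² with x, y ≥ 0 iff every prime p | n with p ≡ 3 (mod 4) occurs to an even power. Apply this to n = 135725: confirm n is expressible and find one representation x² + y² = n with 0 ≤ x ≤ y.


Step 1: Factor n = 135725 = 5^2 · 61 · 89.
Step 2: Check the mod-4 condition on each prime factor: 5 ≡ 1 (mod 4), exponent 2; 61 ≡ 1 (mod 4), exponent 1; 89 ≡ 1 (mod 4), exponent 1.
All primes ≡ 3 (mod 4) appear to even exponent (or don't appear), so by the two-squares theorem n IS expressible as a sum of two squares.
Step 3: Build a representation. Group n = k² · m with k = 5 and m = 61 · 89 = 5429 (a product of primes ≡ 1 (mod 4)); a representation of m scales to one of n via (k·x)² + (k·y)² = k²(x² + y²). Each prime p ≡ 1 (mod 4) is itself a sum of two squares; find a² by testing p − a² for a perfect square:
  61: 61 − 1² = 60, 61 − 2² = 57, 61 − 3² = 52, 61 − 4² = 45, 61 − 5² = 36 = 6² ⇒ 61 = 5² + 6².
  89: 89 − 1² = 88, 89 − 2² = 85, 89 − 3² = 80, 89 − 4² = 73, 89 − 5² = 64 = 8² ⇒ 89 = 5² + 8².
  Combine using the Brahmagupta–Fibonacci identity (a² + b²)(c² + d²) = (ac − bd)² + (ad + bc)² = (ac + bd)² + (ad − bc)²:
  61 · 89 = 5429: from (5² + 6²)(5² + 8²), take (5·5 − 6·8, 5·8 + 6·5) = (25 − 48, 40 + 30) = (-23, 70); dropping signs (only squares matter) gives (23, 70); check 23² + 70² = 529 + 4900 = 5429 ✓.
  Scale by k = 5: (5·23, 5·70) = (115, 350).
Step 4: Order so x ≤ y and verify: 115² + 350² = 13225 + 122500 = 135725 = n. ✓

n = 135725 = 115² + 350² (one valid representation with x ≤ y).


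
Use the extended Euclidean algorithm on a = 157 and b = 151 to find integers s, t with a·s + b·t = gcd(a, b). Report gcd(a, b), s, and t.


Euclidean algorithm on (157, 151) — divide until remainder is 0:
  157 = 1 · 151 + 6
  151 = 25 · 6 + 1
  6 = 6 · 1 + 0
gcd(157, 151) = 1.
Track Bezout coefficients alongside the remainders: start with r₀ = 157 = a·1 + b·0 (s = 1, t = 0) and r₁ = 151 = a·0 + b·1 (s = 0, t = 1); each new remainder r_{k+1} = r_{k-1} − q_k·r_k inherits s_{k+1} = s_{k-1} − q_k·s_k, t_{k+1} = t_{k-1} − q_k·t_k, so r_k = a·s_k + b·t_k at every step:
  q = 1: r = 6, s = 1 − 1·0 = 1, t = 0 − 1·1 = -1  (check: 157·1 + 151·(-1) = 6)
  q = 25: r = 1, s = 0 − 25·1 = -25, t = 1 − 25·(-1) = 26  (check: 157·(-25) + 151·26 = 1)
The row with r = 1 (the gcd) gives the Bezout coefficients s = -25, t = 26.
Result: 157 · (-25) + 151 · (26) = 1.

gcd(157, 151) = 1; s = -25, t = 26 (check: 157·(-25) + 151·26 = 1).


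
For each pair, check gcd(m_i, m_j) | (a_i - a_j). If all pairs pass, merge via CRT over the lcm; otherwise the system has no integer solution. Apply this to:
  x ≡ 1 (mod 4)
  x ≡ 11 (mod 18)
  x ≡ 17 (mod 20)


Moduli 4, 18, 20 are not pairwise coprime, so CRT works modulo lcm(m_i) when all pairwise compatibility conditions hold.
Pairwise compatibility: gcd(m_i, m_j) must divide a_i - a_j for every pair.
Merge one congruence at a time:
  Start: x ≡ 1 (mod 4).
  Combine with x ≡ 11 (mod 18): gcd(4, 18) = 2; 11 - 1 = 10, which IS divisible by 2, so compatible.
    Write x = 1 + 4·t and substitute into x ≡ 11 (mod 18): 4·t ≡ 11 − 1 = 10 (mod 18).
    Divide the congruence (and modulus) by g = 2: 2·t ≡ 5 (mod 9).
    The inverse of 2 mod 9 is 5 (since 2·5 = 10 = 1·9 + 1), so t ≡ 5·5 = 25 ≡ 7 (mod 9).
    Then x = 1 + 4·7 = 29, valid modulo lcm(4, 18) = 36: x ≡ 29 (mod 36).
  Combine with x ≡ 17 (mod 20): gcd(36, 20) = 4; 17 - 29 = -12, which IS divisible by 4, so compatible.
    Write x = 29 + 36·t and substitute into x ≡ 17 (mod 20): 36·t ≡ 17 − 29 = -12 (mod 20).
    Divide the congruence (and modulus) by g = 4: 9·t ≡ -3 (mod 5).
    Reduce coefficients mod 5: 4·t ≡ 2 (mod 5).
    The inverse of 4 mod 5 is 4 (since 4·4 = 16 = 3·5 + 1), so t ≡ 4·2 = 8 ≡ 3 (mod 5).
    Then x = 29 + 36·3 = 137, valid modulo lcm(36, 20) = 180: x ≡ 137 (mod 180).
Verify: 137 mod 4 = 1, 137 mod 18 = 11, 137 mod 20 = 17.

x ≡ 137 (mod 180).


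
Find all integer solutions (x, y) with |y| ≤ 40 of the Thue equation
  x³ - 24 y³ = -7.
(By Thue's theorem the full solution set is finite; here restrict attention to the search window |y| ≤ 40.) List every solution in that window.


The equation is x³ - 24y³ = -7. For fixed y, x³ = 24·y³ − 7, so a solution requires the RHS to be a perfect cube.
Strategy: iterate y from -40 to 40, compute RHS = 24·y³ − 7, and check whether it is a (positive or negative) perfect cube.
Check small values of y:
  y = 0: RHS = -7 is not a perfect cube.
  y = 1: RHS = 17 is not a perfect cube.
  y = -1: RHS = -31 is not a perfect cube.
  y = 2: RHS = 185 is not a perfect cube.
  y = -2: RHS = -199 is not a perfect cube.
  y = 3: RHS = 641 is not a perfect cube.
  y = -3: RHS = -655 is not a perfect cube.
Continuing the search up to |y| = 40 finds no solutions either.
No (x, y) in the scanned range satisfies the equation.

No integer solutions with |y| ≤ 40.


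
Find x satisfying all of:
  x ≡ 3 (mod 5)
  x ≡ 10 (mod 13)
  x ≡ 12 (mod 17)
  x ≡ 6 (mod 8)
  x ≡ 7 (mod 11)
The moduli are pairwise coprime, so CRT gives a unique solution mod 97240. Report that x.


Product of moduli M = 5 · 13 · 17 · 8 · 11 = 97240.
Merge one congruence at a time:
  Start: x ≡ 3 (mod 5).
  Combine with x ≡ 10 (mod 13); new modulus lcm = 65.
    Write x = 3 + 5·t and substitute into x ≡ 10 (mod 13): 5·t ≡ 10 − 3 = 7 (mod 13).
    The inverse of 5 mod 13 is 8 (since 5·8 = 40 = 3·13 + 1), so t ≡ 8·7 = 56 ≡ 4 (mod 13).
    Then x = 3 + 5·4 = 23, valid modulo lcm(5, 13) = 65: x ≡ 23 (mod 65).
  Combine with x ≡ 12 (mod 17); new modulus lcm = 1105.
    Write x = 23 + 65·t and substitute into x ≡ 12 (mod 17): 65·t ≡ 12 − 23 = -11 (mod 17).
    Reduce coefficients mod 17: 14·t ≡ 6 (mod 17).
    The inverse of 14 mod 17 is 11 (since 14·11 = 154 = 9·17 + 1), so t ≡ 11·6 = 66 ≡ 15 (mod 17).
    Then x = 23 + 65·15 = 998, valid modulo lcm(65, 17) = 1105: x ≡ 998 (mod 1105).
  Combine with x ≡ 6 (mod 8); new modulus lcm = 8840.
    Write x = 998 + 1105·t and substitute into x ≡ 6 (mod 8): 1105·t ≡ 6 − 998 = -992 (mod 8).
    Reduce coefficients mod 8: 1·t ≡ 0 (mod 8).
    So t ≡ 0 (mod 8).
    Then x = 998 + 1105·0 = 998, valid modulo lcm(1105, 8) = 8840: x ≡ 998 (mod 8840).
  Combine with x ≡ 7 (mod 11); new modulus lcm = 97240.
    Write x = 998 + 8840·t and substitute into x ≡ 7 (mod 11): 8840·t ≡ 7 − 998 = -991 (mod 11).
    Reduce coefficients mod 11: 7·t ≡ 10 (mod 11).
    The inverse of 7 mod 11 is 8 (since 7·8 = 56 = 5·11 + 1), so t ≡ 8·10 = 80 ≡ 3 (mod 11).
    Then x = 998 + 8840·3 = 27518, valid modulo lcm(8840, 11) = 97240: x ≡ 27518 (mod 97240).
Verify against each original: 27518 mod 5 = 3, 27518 mod 13 = 10, 27518 mod 17 = 12, 27518 mod 8 = 6, 27518 mod 11 = 7.

x ≡ 27518 (mod 97240).


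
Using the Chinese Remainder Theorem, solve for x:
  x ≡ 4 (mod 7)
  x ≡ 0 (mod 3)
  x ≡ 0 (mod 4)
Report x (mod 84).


Moduli 7, 3, 4 are pairwise coprime; by CRT there is a unique solution modulo M = 7 · 3 · 4 = 84.
Solve pairwise, accumulating the modulus:
  Start with x ≡ 4 (mod 7).
  Combine with x ≡ 0 (mod 3): since gcd(7, 3) = 1, we get a unique residue mod 21.
    Write x = 4 + 7·t and substitute into x ≡ 0 (mod 3): 7·t ≡ 0 − 4 = -4 (mod 3).
    Reduce coefficients mod 3: 1·t ≡ 2 (mod 3).
    So t ≡ 2 (mod 3).
    Then x = 4 + 7·2 = 18, valid modulo lcm(7, 3) = 21: x ≡ 18 (mod 21).
  Combine with x ≡ 0 (mod 4): since gcd(21, 4) = 1, we get a unique residue mod 84.
    Write x = 18 + 21·t and substitute into x ≡ 0 (mod 4): 21·t ≡ 0 − 18 = -18 (mod 4).
    Reduce coefficients mod 4: 1·t ≡ 2 (mod 4).
    So t ≡ 2 (mod 4).
    Then x = 18 + 21·2 = 60, valid modulo lcm(21, 4) = 84: x ≡ 60 (mod 84).
Verify: 60 mod 7 = 4 ✓, 60 mod 3 = 0 ✓, 60 mod 4 = 0 ✓.

x ≡ 60 (mod 84).


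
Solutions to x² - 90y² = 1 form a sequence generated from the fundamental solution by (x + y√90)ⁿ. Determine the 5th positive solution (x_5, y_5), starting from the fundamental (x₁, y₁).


Step 1: Find the fundamental solution (x₁, y₁) of x² - 90y² = 1.
  Expand √90 as a continued fraction. a₀ = ⌊√90⌋ = 9; iterate m_{k+1} = d_k·a_k − m_k, d_{k+1} = (90 − m_{k+1}²)/d_k, a_{k+1} = ⌊(a₀ + m_{k+1})/d_{k+1}⌋ (starting m₀ = 0, d₀ = 1), with convergents p_k = a_k·p_{k-1} + p_{k-2}, q_k = a_k·q_{k-1} + q_{k-2} (p₋₁ = 1, q₋₁ = 0):
  k = 0: a₀ = 9; p₀/q₀ = 9/1; p₀² − 90·q₀² = 81 − 90 = -9.
  k = 1: m = 9, d = 9, a = ⌊(9 + 9)/9⌋ = 2; p/q = (2·9 + 1)/(2·1 + 0) = 19/2; p² − 90·q² = 361 − 360 = 1.
  The first convergent with p² − 90·q² = 1 gives the fundamental solution (x₁, y₁) = (19, 2).
Step 2: Apply the recurrence (x_{n+1}, y_{n+1}) = (x₁x_n + 90y₁y_n, x₁y_n + y₁x_n) repeatedly.
  From (x_1, y_1) = (19, 2): x_2 = 19·19 + 90·2·2 = 721; y_2 = 19·2 + 2·19 = 76.
  From (x_2, y_2) = (721, 76): x_3 = 19·721 + 90·2·76 = 27379; y_3 = 19·76 + 2·721 = 2886.
  From (x_3, y_3) = (27379, 2886): x_4 = 19·27379 + 90·2·2886 = 1039681; y_4 = 19·2886 + 2·27379 = 109592.
  From (x_4, y_4) = (1039681, 109592): x_5 = 19·1039681 + 90·2·109592 = 39480499; y_5 = 19·109592 + 2·1039681 = 4161610.
Step 3: Verify x_5² - 90·y_5² = 1558709801289001 - 1558709801289000 = 1 (should be 1). ✓

(x_1, y_1) = (19, 2); (x_5, y_5) = (39480499, 4161610).


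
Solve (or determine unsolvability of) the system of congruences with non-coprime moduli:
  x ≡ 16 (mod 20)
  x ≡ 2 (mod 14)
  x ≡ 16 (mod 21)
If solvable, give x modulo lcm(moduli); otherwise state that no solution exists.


Moduli 20, 14, 21 are not pairwise coprime, so CRT works modulo lcm(m_i) when all pairwise compatibility conditions hold.
Pairwise compatibility: gcd(m_i, m_j) must divide a_i - a_j for every pair.
Merge one congruence at a time:
  Start: x ≡ 16 (mod 20).
  Combine with x ≡ 2 (mod 14): gcd(20, 14) = 2; 2 - 16 = -14, which IS divisible by 2, so compatible.
    Write x = 16 + 20·t and substitute into x ≡ 2 (mod 14): 20·t ≡ 2 − 16 = -14 (mod 14).
    Divide the congruence (and modulus) by g = 2: 10·t ≡ -7 (mod 7).
    Reduce coefficients mod 7: 3·t ≡ 0 (mod 7).
    The inverse of 3 mod 7 is 5 (since 3·5 = 15 = 2·7 + 1), so t ≡ 5·0 = 0 ≡ 0 (mod 7).
    Then x = 16 + 20·0 = 16, valid modulo lcm(20, 14) = 140: x ≡ 16 (mod 140).
  Combine with x ≡ 16 (mod 21): gcd(140, 21) = 7; 16 - 16 = 0, which IS divisible by 7, so compatible.
    Write x = 16 + 140·t and substitute into x ≡ 16 (mod 21): 140·t ≡ 16 − 16 = 0 (mod 21).
    Divide the congruence (and modulus) by g = 7: 20·t ≡ 0 (mod 3).
    Reduce coefficients mod 3: 2·t ≡ 0 (mod 3).
    The inverse of 2 mod 3 is 2 (since 2·2 = 4 = 1·3 + 1), so t ≡ 2·0 = 0 ≡ 0 (mod 3).
    Then x = 16 + 140·0 = 16, valid modulo lcm(140, 21) = 420: x ≡ 16 (mod 420).
Verify: 16 mod 20 = 16, 16 mod 14 = 2, 16 mod 21 = 16.

x ≡ 16 (mod 420).


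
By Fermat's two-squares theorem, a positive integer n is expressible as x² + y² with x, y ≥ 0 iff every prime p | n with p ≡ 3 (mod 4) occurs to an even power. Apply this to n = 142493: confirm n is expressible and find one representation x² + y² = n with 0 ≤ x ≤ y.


Step 1: Factor n = 142493 = 13 · 97 · 113.
Step 2: Check the mod-4 condition on each prime factor: 13 ≡ 1 (mod 4), exponent 1; 97 ≡ 1 (mod 4), exponent 1; 113 ≡ 1 (mod 4), exponent 1.
All primes ≡ 3 (mod 4) appear to even exponent (or don't appear), so by the two-squares theorem n IS expressible as a sum of two squares.
Step 3: Build a representation. Here n = 13 · 97 · 113 is a product of primes ≡ 1 (mod 4). Each prime p ≡ 1 (mod 4) is itself a sum of two squares; find a² by testing p − a² for a perfect square:
  13: 13 − 1² = 12, 13 − 2² = 9 = 3² ⇒ 13 = 2² + 3².
  97: 97 − 1² = 96, 97 − 2² = 93, 97 − 3² = 88, 97 − 4² = 81 = 9² ⇒ 97 = 4² + 9².
  113: 113 − 1² = 112, 113 − 2² = 109, 113 − 3² = 104, 113 − 4² = 97, 113 − 5² = 88, 113 − 6² = 77, 113 − 7² = 64 = 8² ⇒ 113 = 7² + 8².
  Combine using the Brahmagupta–Fibonacci identity (a² + b²)(c² + d²) = (ac − bd)² + (ad + bc)² = (ac + bd)² + (ad − bc)²:
  13 · 97 = 1261: from (2² + 3²)(4² + 9²), take (2·4 − 3·9, 2·9 + 3·4) = (8 − 27, 18 + 12) = (-19, 30); dropping signs (only squares matter) gives (19, 30); check 19² + 30² = 361 + 900 = 1261 ✓.
  1261 · 113 = 142493: from (19² + 30²)(7² + 8²), take (19·7 − 30·8, 19·8 + 30·7) = (133 − 240, 152 + 210) = (-107, 362); dropping signs (only squares matter) gives (107, 362); check 107² + 362² = 11449 + 131044 = 142493 ✓.
Step 4: Order so x ≤ y and verify: 107² + 362² = 11449 + 131044 = 142493 = n. ✓

n = 142493 = 107² + 362² (one valid representation with x ≤ y).


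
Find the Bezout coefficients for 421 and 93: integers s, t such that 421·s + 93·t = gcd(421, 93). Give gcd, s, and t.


Euclidean algorithm on (421, 93) — divide until remainder is 0:
  421 = 4 · 93 + 49
  93 = 1 · 49 + 44
  49 = 1 · 44 + 5
  44 = 8 · 5 + 4
  5 = 1 · 4 + 1
  4 = 4 · 1 + 0
gcd(421, 93) = 1.
Track Bezout coefficients alongside the remainders: start with r₀ = 421 = a·1 + b·0 (s = 1, t = 0) and r₁ = 93 = a·0 + b·1 (s = 0, t = 1); each new remainder r_{k+1} = r_{k-1} − q_k·r_k inherits s_{k+1} = s_{k-1} − q_k·s_k, t_{k+1} = t_{k-1} − q_k·t_k, so r_k = a·s_k + b·t_k at every step:
  q = 4: r = 49, s = 1 − 4·0 = 1, t = 0 − 4·1 = -4  (check: 421·1 + 93·(-4) = 49)
  q = 1: r = 44, s = 0 − 1·1 = -1, t = 1 − 1·(-4) = 5  (check: 421·(-1) + 93·5 = 44)
  q = 1: r = 5, s = 1 − 1·(-1) = 2, t = -4 − 1·5 = -9  (check: 421·2 + 93·(-9) = 5)
  q = 8: r = 4, s = -1 − 8·2 = -17, t = 5 − 8·(-9) = 77  (check: 421·(-17) + 93·77 = 4)
  q = 1: r = 1, s = 2 − 1·(-17) = 19, t = -9 − 1·77 = -86  (check: 421·19 + 93·(-86) = 1)
The row with r = 1 (the gcd) gives the Bezout coefficients s = 19, t = -86.
Result: 421 · (19) + 93 · (-86) = 1.

gcd(421, 93) = 1; s = 19, t = -86 (check: 421·19 + 93·(-86) = 1).


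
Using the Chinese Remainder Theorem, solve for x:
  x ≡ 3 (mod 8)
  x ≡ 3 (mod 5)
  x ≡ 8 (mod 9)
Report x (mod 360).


Moduli 8, 5, 9 are pairwise coprime; by CRT there is a unique solution modulo M = 8 · 5 · 9 = 360.
Solve pairwise, accumulating the modulus:
  Start with x ≡ 3 (mod 8).
  Combine with x ≡ 3 (mod 5): since gcd(8, 5) = 1, we get a unique residue mod 40.
    Write x = 3 + 8·t and substitute into x ≡ 3 (mod 5): 8·t ≡ 3 − 3 = 0 (mod 5).
    Reduce coefficients mod 5: 3·t ≡ 0 (mod 5).
    The inverse of 3 mod 5 is 2 (since 3·2 = 6 = 1·5 + 1), so t ≡ 2·0 = 0 ≡ 0 (mod 5).
    Then x = 3 + 8·0 = 3, valid modulo lcm(8, 5) = 40: x ≡ 3 (mod 40).
  Combine with x ≡ 8 (mod 9): since gcd(40, 9) = 1, we get a unique residue mod 360.
    Write x = 3 + 40·t and substitute into x ≡ 8 (mod 9): 40·t ≡ 8 − 3 = 5 (mod 9).
    Reduce coefficients mod 9: 4·t ≡ 5 (mod 9).
    The inverse of 4 mod 9 is 7 (since 4·7 = 28 = 3·9 + 1), so t ≡ 7·5 = 35 ≡ 8 (mod 9).
    Then x = 3 + 40·8 = 323, valid modulo lcm(40, 9) = 360: x ≡ 323 (mod 360).
Verify: 323 mod 8 = 3 ✓, 323 mod 5 = 3 ✓, 323 mod 9 = 8 ✓.

x ≡ 323 (mod 360).


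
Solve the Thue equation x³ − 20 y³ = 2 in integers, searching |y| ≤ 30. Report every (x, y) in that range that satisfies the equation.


The equation is x³ - 20y³ = 2. For fixed y, x³ = 20·y³ + 2, so a solution requires the RHS to be a perfect cube.
Strategy: iterate y from -30 to 30, compute RHS = 20·y³ + 2, and check whether it is a (positive or negative) perfect cube.
Check small values of y:
  y = 0: RHS = 2 is not a perfect cube.
  y = 1: RHS = 22 is not a perfect cube.
  y = -1: RHS = -18 is not a perfect cube.
  y = 2: RHS = 162 is not a perfect cube.
  y = -2: RHS = -158 is not a perfect cube.
  y = 3: RHS = 542 is not a perfect cube.
  y = -3: RHS = -538 is not a perfect cube.
Continuing the search up to |y| = 30 finds no solutions either.
No (x, y) in the scanned range satisfies the equation.

No integer solutions with |y| ≤ 30.


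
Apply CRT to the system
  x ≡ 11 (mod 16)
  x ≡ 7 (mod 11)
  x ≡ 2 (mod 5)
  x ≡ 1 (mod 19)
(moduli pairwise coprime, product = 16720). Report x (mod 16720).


Product of moduli M = 16 · 11 · 5 · 19 = 16720.
Merge one congruence at a time:
  Start: x ≡ 11 (mod 16).
  Combine with x ≡ 7 (mod 11); new modulus lcm = 176.
    Write x = 11 + 16·t and substitute into x ≡ 7 (mod 11): 16·t ≡ 7 − 11 = -4 (mod 11).
    Reduce coefficients mod 11: 5·t ≡ 7 (mod 11).
    The inverse of 5 mod 11 is 9 (since 5·9 = 45 = 4·11 + 1), so t ≡ 9·7 = 63 ≡ 8 (mod 11).
    Then x = 11 + 16·8 = 139, valid modulo lcm(16, 11) = 176: x ≡ 139 (mod 176).
  Combine with x ≡ 2 (mod 5); new modulus lcm = 880.
    Write x = 139 + 176·t and substitute into x ≡ 2 (mod 5): 176·t ≡ 2 − 139 = -137 (mod 5).
    Reduce coefficients mod 5: 1·t ≡ 3 (mod 5).
    So t ≡ 3 (mod 5).
    Then x = 139 + 176·3 = 667, valid modulo lcm(176, 5) = 880: x ≡ 667 (mod 880).
  Combine with x ≡ 1 (mod 19); new modulus lcm = 16720.
    Write x = 667 + 880·t and substitute into x ≡ 1 (mod 19): 880·t ≡ 1 − 667 = -666 (mod 19).
    Reduce coefficients mod 19: 6·t ≡ 18 (mod 19).
    The inverse of 6 mod 19 is 16 (since 6·16 = 96 = 5·19 + 1), so t ≡ 16·18 = 288 ≡ 3 (mod 19).
    Then x = 667 + 880·3 = 3307, valid modulo lcm(880, 19) = 16720: x ≡ 3307 (mod 16720).
Verify against each original: 3307 mod 16 = 11, 3307 mod 11 = 7, 3307 mod 5 = 2, 3307 mod 19 = 1.

x ≡ 3307 (mod 16720).
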